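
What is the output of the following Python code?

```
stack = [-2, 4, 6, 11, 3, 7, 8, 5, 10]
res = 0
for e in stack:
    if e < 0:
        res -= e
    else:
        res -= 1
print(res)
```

-6

e=-2: <0, res = 0-(-2) = 2
e=4: not <0, res = 2-1 = 1
e=6: not <0, res = 1-1 = 0
e=11: not <0, res = 0-1 = -1
e=3: not <0, res = (-1)-1 = -2
e=7: not <0, res = (-2)-1 = -3
e=8: not <0, res = (-3)-1 = -4
e=5: not <0, res = (-4)-1 = -5
e=10: not <0, res = (-5)-1 = -6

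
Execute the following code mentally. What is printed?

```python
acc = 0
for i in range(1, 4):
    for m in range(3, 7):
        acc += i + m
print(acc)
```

78

i=1,m=3: acc = 0+4 = 4
i=1,m=4: acc = 4+5 = 9
i=1,m=5: acc = 9+6 = 15
i=1,m=6: acc = 15+7 = 22
i=2,m=3: acc = 22+5 = 27
i=2,m=4: acc = 27+6 = 33
i=2,m=5: acc = 33+7 = 40
i=2,m=6: acc = 40+8 = 48
i=3,m=3: acc = 48+6 = 54
i=3,m=4: acc = 54+7 = 61
i=3,m=5: acc = 61+8 = 69
i=3,m=6: acc = 69+9 = 78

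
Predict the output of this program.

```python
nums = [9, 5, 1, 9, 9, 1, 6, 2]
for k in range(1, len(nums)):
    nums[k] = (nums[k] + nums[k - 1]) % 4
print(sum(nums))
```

19

k=1: nums[1] = (5+9)%4 = 2 → [9, 2, 1, 9, 9, 1, 6, 2]
k=2: nums[2] = (1+2)%4 = 3 → [9, 2, 3, 9, 9, 1, 6, 2]
k=3: nums[3] = (9+3)%4 = 0 → [9, 2, 3, 0, 9, 1, 6, 2]
k=4: nums[4] = (9+0)%4 = 1 → [9, 2, 3, 0, 1, 1, 6, 2]
k=5: nums[5] = (1+1)%4 = 2 → [9, 2, 3, 0, 1, 2, 6, 2]
k=6: nums[6] = (6+2)%4 = 0 → [9, 2, 3, 0, 1, 2, 0, 2]
k=7: nums[7] = (2+0)%4 = 2 → [9, 2, 3, 0, 1, 2, 0, 2]
sum = 19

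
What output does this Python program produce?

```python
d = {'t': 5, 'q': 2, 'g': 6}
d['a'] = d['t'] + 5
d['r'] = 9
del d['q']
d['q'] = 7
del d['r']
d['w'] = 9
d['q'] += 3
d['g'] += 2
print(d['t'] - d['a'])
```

d['a'] = d['t']+5 = 10 → {'t': 5, 'q': 2, 'g': 6, 'a': 10}
d['r'] = 9 → {'t': 5, 'q': 2, 'g': 6, 'a': 10, 'r': 9}
del 'q' → {'t': 5, 'g': 6, 'a': 10, 'r': 9}
d['q'] = 7 → {'t': 5, 'g': 6, 'a': 10, 'r': 9, 'q': 7}
del 'r' → {'t': 5, 'g': 6, 'a': 10, 'q': 7}
d['w'] = 9 → {'t': 5, 'g': 6, 'a': 10, 'q': 7, 'w': 9}
d['q'] = 7+3 = 10 → {'t': 5, 'g': 6, 'a': 10, 'q': 10, 'w': 9}
d['g'] = 6+2 = 8 → {'t': 5, 'g': 8, 'a': 10, 'q': 10, 'w': 9}
d['t']-d['a'] = 5-10 = -5

-5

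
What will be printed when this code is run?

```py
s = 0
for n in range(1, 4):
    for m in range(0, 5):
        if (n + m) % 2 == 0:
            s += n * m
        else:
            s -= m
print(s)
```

12

n=1,m=0: odd sum, s = 0-0 = 0
n=1,m=1: even sum, s = 0+1 = 1
n=1,m=2: odd sum, s = 1-2 = -1
n=1,m=3: even sum, s = (-1)+3 = 2
n=1,m=4: odd sum, s = 2-4 = -2
n=2,m=0: even sum, s = (-2)+0 = -2
n=2,m=1: odd sum, s = (-2)-1 = -3
n=2,m=2: even sum, s = (-3)+4 = 1
n=2,m=3: odd sum, s = 1-3 = -2
n=2,m=4: even sum, s = (-2)+8 = 6
n=3,m=0: odd sum, s = 6-0 = 6
n=3,m=1: even sum, s = 6+3 = 9
n=3,m=2: odd sum, s = 9-2 = 7
n=3,m=3: even sum, s = 7+9 = 16
n=3,m=4: odd sum, s = 16-4 = 12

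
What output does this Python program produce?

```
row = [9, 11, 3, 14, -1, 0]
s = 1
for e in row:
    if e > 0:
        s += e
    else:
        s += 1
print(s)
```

40

e=9: >0, s = 1+9 = 10
e=11: >0, s = 10+11 = 21
e=3: >0, s = 21+3 = 24
e=14: >0, s = 24+14 = 38
e=-1: not >0, s = 38+1 = 39
e=0: not >0, s = 39+1 = 40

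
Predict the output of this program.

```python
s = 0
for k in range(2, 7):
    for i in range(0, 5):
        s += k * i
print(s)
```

200

k=2,i=0: s = 0+0 = 0
k=2,i=1: s = 0+2 = 2
k=2,i=2: s = 2+4 = 6
k=2,i=3: s = 6+6 = 12
k=2,i=4: s = 12+8 = 20
k=3,i=0: s = 20+0 = 20
k=3,i=1: s = 20+3 = 23
k=3,i=2: s = 23+6 = 29
k=3,i=3: s = 29+9 = 38
k=3,i=4: s = 38+12 = 50
k=4,i=0: s = 50+0 = 50
k=4,i=1: s = 50+4 = 54
k=4,i=2: s = 54+8 = 62
k=4,i=3: s = 62+12 = 74
k=4,i=4: s = 74+16 = 90
k=5,i=0: s = 90+0 = 90
k=5,i=1: s = 90+5 = 95
k=5,i=2: s = 95+10 = 105
k=5,i=3: s = 105+15 = 120
k=5,i=4: s = 120+20 = 140
k=6,i=0: s = 140+0 = 140
k=6,i=1: s = 140+6 = 146
k=6,i=2: s = 146+12 = 158
k=6,i=3: s = 158+18 = 176
k=6,i=4: s = 176+24 = 200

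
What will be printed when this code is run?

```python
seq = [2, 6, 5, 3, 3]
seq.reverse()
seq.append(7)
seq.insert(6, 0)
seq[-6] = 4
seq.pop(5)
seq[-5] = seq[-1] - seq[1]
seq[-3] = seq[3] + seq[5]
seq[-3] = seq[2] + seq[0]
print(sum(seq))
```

14

reverse → [3, 3, 5, 6, 2]
append 7 → [3, 3, 5, 6, 2, 7]
insert 0 at 6 → [3, 3, 5, 6, 2, 7, 0]
seq[-6] = 4 → [3, 4, 5, 6, 2, 7, 0]
pop(5) removes 7 → [3, 4, 5, 6, 2, 0]
seq[-5] = seq[-1]-seq[1] = 0-4 = -4 → [3, -4, 5, 6, 2, 0]
seq[-3] = seq[3]+seq[5] = 6+0 = 6 → [3, -4, 5, 6, 2, 0]
seq[-3] = seq[2]+seq[0] = 5+3 = 8 → [3, -4, 5, 8, 2, 0]
sum = 14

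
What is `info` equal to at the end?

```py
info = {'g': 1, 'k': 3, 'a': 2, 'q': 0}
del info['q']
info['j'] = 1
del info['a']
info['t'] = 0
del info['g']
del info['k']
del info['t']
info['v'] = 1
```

{'j': 1, 'v': 1}

del 'q' → {'g': 1, 'k': 3, 'a': 2}
info['j'] = 1 → {'g': 1, 'k': 3, 'a': 2, 'j': 1}
del 'a' → {'g': 1, 'k': 3, 'j': 1}
info['t'] = 0 → {'g': 1, 'k': 3, 'j': 1, 't': 0}
del 'g' → {'k': 3, 'j': 1, 't': 0}
del 'k' → {'j': 1, 't': 0}
del 't' → {'j': 1}
info['v'] = 1 → {'j': 1, 'v': 1}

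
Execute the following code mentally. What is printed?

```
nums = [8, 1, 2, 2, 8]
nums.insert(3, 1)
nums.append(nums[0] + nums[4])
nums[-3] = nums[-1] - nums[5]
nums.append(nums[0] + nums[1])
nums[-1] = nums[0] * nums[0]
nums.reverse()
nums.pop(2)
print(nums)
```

[64, 10, 2, 1, 2, 1, 8]

insert 1 at 3 → [8, 1, 2, 1, 2, 8]
append nums[0]+nums[4] = 8+2 = 10 → [8, 1, 2, 1, 2, 8, 10]
nums[-3] = nums[-1]-nums[5] = 10-8 = 2 → [8, 1, 2, 1, 2, 8, 10]
append nums[0]+nums[1] = 8+1 = 9 → [8, 1, 2, 1, 2, 8, 10, 9]
nums[-1] = nums[0]*nums[0] = 8*8 = 64 → [8, 1, 2, 1, 2, 8, 10, 64]
reverse → [64, 10, 8, 2, 1, 2, 1, 8]
pop(2) removes 8 → [64, 10, 2, 1, 2, 1, 8]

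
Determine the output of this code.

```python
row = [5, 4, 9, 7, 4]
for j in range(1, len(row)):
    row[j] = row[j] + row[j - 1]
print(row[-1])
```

j=1: row[1] = 4+5 = 9 → [5, 9, 9, 7, 4]
j=2: row[2] = 9+9 = 18 → [5, 9, 18, 7, 4]
j=3: row[3] = 7+18 = 25 → [5, 9, 18, 25, 4]
j=4: row[4] = 4+25 = 29 → [5, 9, 18, 25, 29]

29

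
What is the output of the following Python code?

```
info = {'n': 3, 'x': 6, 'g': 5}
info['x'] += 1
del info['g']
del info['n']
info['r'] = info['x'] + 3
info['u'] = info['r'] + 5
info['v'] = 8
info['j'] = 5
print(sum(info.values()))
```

45

info['x'] = 6+1 = 7 → {'n': 3, 'x': 7, 'g': 5}
del 'g' → {'n': 3, 'x': 7}
del 'n' → {'x': 7}
info['r'] = info['x']+3 = 10 → {'x': 7, 'r': 10}
info['u'] = info['r']+5 = 15 → {'x': 7, 'r': 10, 'u': 15}
info['v'] = 8 → {'x': 7, 'r': 10, 'u': 15, 'v': 8}
info['j'] = 5 → {'x': 7, 'r': 10, 'u': 15, 'v': 8, 'j': 5}
sum of values = 45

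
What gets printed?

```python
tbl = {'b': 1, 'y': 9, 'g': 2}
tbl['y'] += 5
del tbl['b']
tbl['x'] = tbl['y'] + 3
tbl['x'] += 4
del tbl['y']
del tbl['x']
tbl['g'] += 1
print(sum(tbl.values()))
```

tbl['y'] = 9+5 = 14 → {'b': 1, 'y': 14, 'g': 2}
del 'b' → {'y': 14, 'g': 2}
tbl['x'] = tbl['y']+3 = 17 → {'y': 14, 'g': 2, 'x': 17}
tbl['x'] = 17+4 = 21 → {'y': 14, 'g': 2, 'x': 21}
del 'y' → {'g': 2, 'x': 21}
del 'x' → {'g': 2}
tbl['g'] = 2+1 = 3 → {'g': 3}
sum of values = 3

3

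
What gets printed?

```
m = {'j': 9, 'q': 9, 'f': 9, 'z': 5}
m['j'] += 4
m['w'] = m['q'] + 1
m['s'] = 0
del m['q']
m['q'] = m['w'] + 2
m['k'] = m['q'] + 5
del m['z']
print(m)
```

m['j'] = 9+4 = 13 → {'j': 13, 'q': 9, 'f': 9, 'z': 5}
m['w'] = m['q']+1 = 10 → {'j': 13, 'q': 9, 'f': 9, 'z': 5, 'w': 10}
m['s'] = 0 → {'j': 13, 'q': 9, 'f': 9, 'z': 5, 'w': 10, 's': 0}
del 'q' → {'j': 13, 'f': 9, 'z': 5, 'w': 10, 's': 0}
m['q'] = m['w']+2 = 12 → {'j': 13, 'f': 9, 'z': 5, 'w': 10, 's': 0, 'q': 12}
m['k'] = m['q']+5 = 17 → {'j': 13, 'f': 9, 'z': 5, 'w': 10, 's': 0, 'q': 12, 'k': 17}
del 'z' → {'j': 13, 'f': 9, 'w': 10, 's': 0, 'q': 12, 'k': 17}

{'j': 13, 'f': 9, 'w': 10, 's': 0, 'q': 12, 'k': 17}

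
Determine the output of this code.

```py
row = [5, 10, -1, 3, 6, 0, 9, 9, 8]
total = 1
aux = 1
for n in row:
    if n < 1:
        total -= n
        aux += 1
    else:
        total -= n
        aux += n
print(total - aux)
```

-101

n=5: not <1, total = 1-5 = -4; aux=6
n=10: not <1, total = (-4)-10 = -14; aux=16
n=-1: <1, total = (-14)-(-1) = -13; aux=17
n=3: not <1, total = (-13)-3 = -16; aux=20
n=6: not <1, total = (-16)-6 = -22; aux=26
n=0: <1, total = (-22)-0 = -22; aux=27
n=9: not <1, total = (-22)-9 = -31; aux=36
n=9: not <1, total = (-31)-9 = -40; aux=45
n=8: not <1, total = (-40)-8 = -48; aux=53
total-aux = (-48)-53 = -101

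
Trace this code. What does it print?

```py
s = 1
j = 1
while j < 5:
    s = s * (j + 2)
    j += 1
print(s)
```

360

j=1: s = 1*3 = 3
j=2: s = 3*4 = 12
j=3: s = 12*5 = 60
j=4: s = 60*6 = 360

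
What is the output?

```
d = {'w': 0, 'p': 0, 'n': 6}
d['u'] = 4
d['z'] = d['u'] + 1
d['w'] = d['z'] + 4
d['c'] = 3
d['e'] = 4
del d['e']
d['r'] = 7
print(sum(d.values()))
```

d['u'] = 4 → {'w': 0, 'p': 0, 'n': 6, 'u': 4}
d['z'] = d['u']+1 = 5 → {'w': 0, 'p': 0, 'n': 6, 'u': 4, 'z': 5}
d['w'] = d['z']+4 = 9 → {'w': 9, 'p': 0, 'n': 6, 'u': 4, 'z': 5}
d['c'] = 3 → {'w': 9, 'p': 0, 'n': 6, 'u': 4, 'z': 5, 'c': 3}
d['e'] = 4 → {'w': 9, 'p': 0, 'n': 6, 'u': 4, 'z': 5, 'c': 3, 'e': 4}
del 'e' → {'w': 9, 'p': 0, 'n': 6, 'u': 4, 'z': 5, 'c': 3}
d['r'] = 7 → {'w': 9, 'p': 0, 'n': 6, 'u': 4, 'z': 5, 'c': 3, 'r': 7}
sum of values = 34

34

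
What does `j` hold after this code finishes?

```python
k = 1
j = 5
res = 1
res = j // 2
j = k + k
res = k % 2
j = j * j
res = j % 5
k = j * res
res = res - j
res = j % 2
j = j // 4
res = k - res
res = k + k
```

res = 5//2 = 2
j = 1+1 = 2
res = 1%2 = 1
j = 2*2 = 4
res = 4%5 = 4
k = 4*4 = 16
res = 4-4 = 0
res = 4%2 = 0
j = 4//4 = 1
res = 16-0 = 16
res = 16+16 = 32

1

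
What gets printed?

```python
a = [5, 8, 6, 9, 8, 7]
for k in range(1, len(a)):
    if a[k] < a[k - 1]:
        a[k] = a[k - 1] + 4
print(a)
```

k=1: 8>=5, unchanged → [5, 8, 6, 9, 8, 7]
k=2: 6<8, a[2] = 8+4 = 12 → [5, 8, 12, 9, 8, 7]
k=3: 9<12, a[3] = 12+4 = 16 → [5, 8, 12, 16, 8, 7]
k=4: 8<16, a[4] = 16+4 = 20 → [5, 8, 12, 16, 20, 7]
k=5: 7<20, a[5] = 20+4 = 24 → [5, 8, 12, 16, 20, 24]

[5, 8, 12, 16, 20, 24]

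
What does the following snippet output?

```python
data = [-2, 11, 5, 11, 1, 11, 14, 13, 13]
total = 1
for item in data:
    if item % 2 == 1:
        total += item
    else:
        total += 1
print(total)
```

item=-2: not odd, total = 1+1 = 2
item=11: odd, total = 2+11 = 13
item=5: odd, total = 13+5 = 18
item=11: odd, total = 18+11 = 29
item=1: odd, total = 29+1 = 30
item=11: odd, total = 30+11 = 41
item=14: not odd, total = 41+1 = 42
item=13: odd, total = 42+13 = 55
item=13: odd, total = 55+13 = 68

68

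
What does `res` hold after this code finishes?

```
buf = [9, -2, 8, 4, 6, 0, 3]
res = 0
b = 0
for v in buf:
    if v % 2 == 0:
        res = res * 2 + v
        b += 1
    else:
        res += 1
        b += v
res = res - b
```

v=9: not even, res = 0+1 = 1; b=9
v=-2: even, res = 1*2+(-2) = 0; b=10
v=8: even, res = 0*2+8 = 8; b=11
v=4: even, res = 8*2+4 = 20; b=12
v=6: even, res = 20*2+6 = 46; b=13
v=0: even, res = 46*2+0 = 92; b=14
v=3: not even, res = 92+1 = 93; b=17
res-b = 93-17 = 76

76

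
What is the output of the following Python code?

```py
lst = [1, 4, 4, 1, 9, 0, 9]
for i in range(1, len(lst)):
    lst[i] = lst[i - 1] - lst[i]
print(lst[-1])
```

-26

i=1: lst[1] = 1-4 = -3 → [1, -3, 4, 1, 9, 0, 9]
i=2: lst[2] = (-3)-4 = -7 → [1, -3, -7, 1, 9, 0, 9]
i=3: lst[3] = (-7)-1 = -8 → [1, -3, -7, -8, 9, 0, 9]
i=4: lst[4] = (-8)-9 = -17 → [1, -3, -7, -8, -17, 0, 9]
i=5: lst[5] = (-17)-0 = -17 → [1, -3, -7, -8, -17, -17, 9]
i=6: lst[6] = (-17)-9 = -26 → [1, -3, -7, -8, -17, -17, -26]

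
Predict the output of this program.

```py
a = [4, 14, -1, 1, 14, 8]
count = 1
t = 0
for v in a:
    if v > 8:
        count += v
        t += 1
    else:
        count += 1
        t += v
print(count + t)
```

v=4: not >8, count = 1+1 = 2; t=4
v=14: >8, count = 2+14 = 16; t=5
v=-1: not >8, count = 16+1 = 17; t=4
v=1: not >8, count = 17+1 = 18; t=5
v=14: >8, count = 18+14 = 32; t=6
v=8: not >8, count = 32+1 = 33; t=14
count+t = 33+14 = 47

47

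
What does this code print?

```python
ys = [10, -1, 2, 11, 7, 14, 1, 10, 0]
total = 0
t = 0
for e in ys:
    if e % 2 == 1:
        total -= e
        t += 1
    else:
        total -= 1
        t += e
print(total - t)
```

-63

e=10: not odd, total = 0-1 = -1; t=10
e=-1: odd, total = (-1)-(-1) = 0; t=11
e=2: not odd, total = 0-1 = -1; t=13
e=11: odd, total = (-1)-11 = -12; t=14
e=7: odd, total = (-12)-7 = -19; t=15
e=14: not odd, total = (-19)-1 = -20; t=29
e=1: odd, total = (-20)-1 = -21; t=30
e=10: not odd, total = (-21)-1 = -22; t=40
e=0: not odd, total = (-22)-1 = -23; t=40
total-t = (-23)-40 = -63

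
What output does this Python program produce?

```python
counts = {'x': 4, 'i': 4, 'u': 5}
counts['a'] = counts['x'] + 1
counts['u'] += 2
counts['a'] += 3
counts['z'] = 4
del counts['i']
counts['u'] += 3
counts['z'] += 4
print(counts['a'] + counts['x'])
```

counts['a'] = counts['x']+1 = 5 → {'x': 4, 'i': 4, 'u': 5, 'a': 5}
counts['u'] = 5+2 = 7 → {'x': 4, 'i': 4, 'u': 7, 'a': 5}
counts['a'] = 5+3 = 8 → {'x': 4, 'i': 4, 'u': 7, 'a': 8}
counts['z'] = 4 → {'x': 4, 'i': 4, 'u': 7, 'a': 8, 'z': 4}
del 'i' → {'x': 4, 'u': 7, 'a': 8, 'z': 4}
counts['u'] = 7+3 = 10 → {'x': 4, 'u': 10, 'a': 8, 'z': 4}
counts['z'] = 4+4 = 8 → {'x': 4, 'u': 10, 'a': 8, 'z': 8}
counts['a']+counts['x'] = 8+4 = 12

12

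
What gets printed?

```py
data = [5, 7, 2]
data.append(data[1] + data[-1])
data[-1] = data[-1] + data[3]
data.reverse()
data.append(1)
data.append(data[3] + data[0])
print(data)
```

append data[1]+data[-1] = 7+2 = 9 → [5, 7, 2, 9]
data[-1] = data[-1]+data[3] = 9+9 = 18 → [5, 7, 2, 18]
reverse → [18, 2, 7, 5]
append 1 → [18, 2, 7, 5, 1]
append data[3]+data[0] = 5+18 = 23 → [18, 2, 7, 5, 1, 23]

[18, 2, 7, 5, 1, 23]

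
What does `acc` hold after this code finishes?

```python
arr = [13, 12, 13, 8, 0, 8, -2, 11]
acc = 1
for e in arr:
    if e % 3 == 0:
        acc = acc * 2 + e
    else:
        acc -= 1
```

e=13: not %3==0, acc = 1-1 = 0
e=12: %3==0, acc = 0*2+12 = 12
e=13: not %3==0, acc = 12-1 = 11
e=8: not %3==0, acc = 11-1 = 10
e=0: %3==0, acc = 10*2+0 = 20
e=8: not %3==0, acc = 20-1 = 19
e=-2: not %3==0, acc = 19-1 = 18
e=11: not %3==0, acc = 18-1 = 17

17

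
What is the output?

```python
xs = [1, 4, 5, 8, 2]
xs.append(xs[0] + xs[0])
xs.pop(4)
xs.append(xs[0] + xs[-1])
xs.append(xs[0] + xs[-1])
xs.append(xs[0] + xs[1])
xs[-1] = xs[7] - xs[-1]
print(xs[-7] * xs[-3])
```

12

append xs[0]+xs[0] = 1+1 = 2 → [1, 4, 5, 8, 2, 2]
pop(4) removes 2 → [1, 4, 5, 8, 2]
append xs[0]+xs[-1] = 1+2 = 3 → [1, 4, 5, 8, 2, 3]
append xs[0]+xs[-1] = 1+3 = 4 → [1, 4, 5, 8, 2, 3, 4]
append xs[0]+xs[1] = 1+4 = 5 → [1, 4, 5, 8, 2, 3, 4, 5]
xs[-1] = xs[7]-xs[-1] = 5-5 = 0 → [1, 4, 5, 8, 2, 3, 4, 0]
xs[-7]*xs[-3] = 4*3 = 12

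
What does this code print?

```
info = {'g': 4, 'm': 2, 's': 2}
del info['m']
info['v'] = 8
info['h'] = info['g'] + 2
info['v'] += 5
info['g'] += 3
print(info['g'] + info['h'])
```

del 'm' → {'g': 4, 's': 2}
info['v'] = 8 → {'g': 4, 's': 2, 'v': 8}
info['h'] = info['g']+2 = 6 → {'g': 4, 's': 2, 'v': 8, 'h': 6}
info['v'] = 8+5 = 13 → {'g': 4, 's': 2, 'v': 13, 'h': 6}
info['g'] = 4+3 = 7 → {'g': 7, 's': 2, 'v': 13, 'h': 6}
info['g']+info['h'] = 7+6 = 13

13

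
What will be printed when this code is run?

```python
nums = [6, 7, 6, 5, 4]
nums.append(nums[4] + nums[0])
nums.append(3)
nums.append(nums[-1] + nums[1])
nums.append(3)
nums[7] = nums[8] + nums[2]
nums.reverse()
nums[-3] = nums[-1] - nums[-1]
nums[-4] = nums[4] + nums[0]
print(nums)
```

[3, 9, 3, 10, 4, 7, 0, 7, 6]

append nums[4]+nums[0] = 4+6 = 10 → [6, 7, 6, 5, 4, 10]
append 3 → [6, 7, 6, 5, 4, 10, 3]
append nums[-1]+nums[1] = 3+7 = 10 → [6, 7, 6, 5, 4, 10, 3, 10]
append 3 → [6, 7, 6, 5, 4, 10, 3, 10, 3]
nums[7] = nums[8]+nums[2] = 3+6 = 9 → [6, 7, 6, 5, 4, 10, 3, 9, 3]
reverse → [3, 9, 3, 10, 4, 5, 6, 7, 6]
nums[-3] = nums[-1]-nums[-1] = 6-6 = 0 → [3, 9, 3, 10, 4, 5, 0, 7, 6]
nums[-4] = nums[4]+nums[0] = 4+3 = 7 → [3, 9, 3, 10, 4, 7, 0, 7, 6]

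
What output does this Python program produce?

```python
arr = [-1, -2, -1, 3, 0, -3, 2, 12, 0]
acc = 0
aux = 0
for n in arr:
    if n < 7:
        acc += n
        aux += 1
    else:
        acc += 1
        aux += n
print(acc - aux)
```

-21

n=-1: <7, acc = 0+(-1) = -1; aux=1
n=-2: <7, acc = (-1)+(-2) = -3; aux=2
n=-1: <7, acc = (-3)+(-1) = -4; aux=3
n=3: <7, acc = (-4)+3 = -1; aux=4
n=0: <7, acc = (-1)+0 = -1; aux=5
n=-3: <7, acc = (-1)+(-3) = -4; aux=6
n=2: <7, acc = (-4)+2 = -2; aux=7
n=12: not <7, acc = (-2)+1 = -1; aux=19
n=0: <7, acc = (-1)+0 = -1; aux=20
acc-aux = (-1)-20 = -21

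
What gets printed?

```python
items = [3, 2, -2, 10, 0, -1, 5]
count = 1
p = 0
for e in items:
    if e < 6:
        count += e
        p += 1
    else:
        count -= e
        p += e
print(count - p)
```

-18

e=3: <6, count = 1+3 = 4; p=1
e=2: <6, count = 4+2 = 6; p=2
e=-2: <6, count = 6+(-2) = 4; p=3
e=10: not <6, count = 4-10 = -6; p=13
e=0: <6, count = (-6)+0 = -6; p=14
e=-1: <6, count = (-6)+(-1) = -7; p=15
e=5: <6, count = (-7)+5 = -2; p=16
count-p = (-2)-16 = -18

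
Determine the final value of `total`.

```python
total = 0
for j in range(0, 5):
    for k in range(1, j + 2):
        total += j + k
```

75

j=0,k=1: total = 0+1 = 1
j=1,k=1: total = 1+2 = 3
j=1,k=2: total = 3+3 = 6
j=2,k=1: total = 6+3 = 9
j=2,k=2: total = 9+4 = 13
j=2,k=3: total = 13+5 = 18
j=3,k=1: total = 18+4 = 22
j=3,k=2: total = 22+5 = 27
j=3,k=3: total = 27+6 = 33
j=3,k=4: total = 33+7 = 40
j=4,k=1: total = 40+5 = 45
j=4,k=2: total = 45+6 = 51
j=4,k=3: total = 51+7 = 58
j=4,k=4: total = 58+8 = 66
j=4,k=5: total = 66+9 = 75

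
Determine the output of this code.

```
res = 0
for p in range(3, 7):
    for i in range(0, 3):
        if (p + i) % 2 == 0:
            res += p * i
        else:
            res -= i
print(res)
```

22

p=3,i=0: odd sum, res = 0-0 = 0
p=3,i=1: even sum, res = 0+3 = 3
p=3,i=2: odd sum, res = 3-2 = 1
p=4,i=0: even sum, res = 1+0 = 1
p=4,i=1: odd sum, res = 1-1 = 0
p=4,i=2: even sum, res = 0+8 = 8
p=5,i=0: odd sum, res = 8-0 = 8
p=5,i=1: even sum, res = 8+5 = 13
p=5,i=2: odd sum, res = 13-2 = 11
p=6,i=0: even sum, res = 11+0 = 11
p=6,i=1: odd sum, res = 11-1 = 10
p=6,i=2: even sum, res = 10+12 = 22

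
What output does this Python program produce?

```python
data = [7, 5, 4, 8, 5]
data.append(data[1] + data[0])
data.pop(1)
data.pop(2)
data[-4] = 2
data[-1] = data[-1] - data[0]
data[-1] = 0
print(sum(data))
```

11

append data[1]+data[0] = 5+7 = 12 → [7, 5, 4, 8, 5, 12]
pop(1) removes 5 → [7, 4, 8, 5, 12]
pop(2) removes 8 → [7, 4, 5, 12]
data[-4] = 2 → [2, 4, 5, 12]
data[-1] = data[-1]-data[0] = 12-2 = 10 → [2, 4, 5, 10]
data[-1] = 0 → [2, 4, 5, 0]
sum = 11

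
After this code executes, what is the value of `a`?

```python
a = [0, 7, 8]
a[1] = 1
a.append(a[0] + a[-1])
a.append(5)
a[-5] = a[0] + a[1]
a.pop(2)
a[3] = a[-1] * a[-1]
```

a[1] = 1 → [0, 1, 8]
append a[0]+a[-1] = 0+8 = 8 → [0, 1, 8, 8]
append 5 → [0, 1, 8, 8, 5]
a[-5] = a[0]+a[1] = 0+1 = 1 → [1, 1, 8, 8, 5]
pop(2) removes 8 → [1, 1, 8, 5]
a[3] = a[-1]*a[-1] = 5*5 = 25 → [1, 1, 8, 25]

[1, 1, 8, 25]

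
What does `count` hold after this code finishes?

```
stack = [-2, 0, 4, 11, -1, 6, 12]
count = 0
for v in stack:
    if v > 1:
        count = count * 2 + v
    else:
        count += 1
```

136

v=-2: not >1, count = 0+1 = 1
v=0: not >1, count = 1+1 = 2
v=4: >1, count = 2*2+4 = 8
v=11: >1, count = 8*2+11 = 27
v=-1: not >1, count = 27+1 = 28
v=6: >1, count = 28*2+6 = 62
v=12: >1, count = 62*2+12 = 136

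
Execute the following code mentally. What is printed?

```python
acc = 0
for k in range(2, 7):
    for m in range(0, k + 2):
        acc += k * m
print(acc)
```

k=2,m=0: acc = 0+0 = 0
k=2,m=1: acc = 0+2 = 2
k=2,m=2: acc = 2+4 = 6
k=2,m=3: acc = 6+6 = 12
k=3,m=0: acc = 12+0 = 12
k=3,m=1: acc = 12+3 = 15
k=3,m=2: acc = 15+6 = 21
k=3,m=3: acc = 21+9 = 30
k=3,m=4: acc = 30+12 = 42
k=4,m=0: acc = 42+0 = 42
k=4,m=1: acc = 42+4 = 46
k=4,m=2: acc = 46+8 = 54
k=4,m=3: acc = 54+12 = 66
k=4,m=4: acc = 66+16 = 82
k=4,m=5: acc = 82+20 = 102
k=5,m=0: acc = 102+0 = 102
k=5,m=1: acc = 102+5 = 107
k=5,m=2: acc = 107+10 = 117
k=5,m=3: acc = 117+15 = 132
k=5,m=4: acc = 132+20 = 152
k=5,m=5: acc = 152+25 = 177
k=5,m=6: acc = 177+30 = 207
k=6,m=0: acc = 207+0 = 207
k=6,m=1: acc = 207+6 = 213
k=6,m=2: acc = 213+12 = 225
k=6,m=3: acc = 225+18 = 243
k=6,m=4: acc = 243+24 = 267
k=6,m=5: acc = 267+30 = 297
k=6,m=6: acc = 297+36 = 333
k=6,m=7: acc = 333+42 = 375

375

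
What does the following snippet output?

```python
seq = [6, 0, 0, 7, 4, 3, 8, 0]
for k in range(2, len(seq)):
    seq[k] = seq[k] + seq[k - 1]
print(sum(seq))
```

82

k=2: seq[2] = 0+0 = 0 → [6, 0, 0, 7, 4, 3, 8, 0]
k=3: seq[3] = 7+0 = 7 → [6, 0, 0, 7, 4, 3, 8, 0]
k=4: seq[4] = 4+7 = 11 → [6, 0, 0, 7, 11, 3, 8, 0]
k=5: seq[5] = 3+11 = 14 → [6, 0, 0, 7, 11, 14, 8, 0]
k=6: seq[6] = 8+14 = 22 → [6, 0, 0, 7, 11, 14, 22, 0]
k=7: seq[7] = 0+22 = 22 → [6, 0, 0, 7, 11, 14, 22, 22]
sum = 82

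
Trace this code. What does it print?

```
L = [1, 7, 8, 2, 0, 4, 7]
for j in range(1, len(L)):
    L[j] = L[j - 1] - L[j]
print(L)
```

[1, -6, -14, -16, -16, -20, -27]

j=1: L[1] = 1-7 = -6 → [1, -6, 8, 2, 0, 4, 7]
j=2: L[2] = (-6)-8 = -14 → [1, -6, -14, 2, 0, 4, 7]
j=3: L[3] = (-14)-2 = -16 → [1, -6, -14, -16, 0, 4, 7]
j=4: L[4] = (-16)-0 = -16 → [1, -6, -14, -16, -16, 4, 7]
j=5: L[5] = (-16)-4 = -20 → [1, -6, -14, -16, -16, -20, 7]
j=6: L[6] = (-20)-7 = -27 → [1, -6, -14, -16, -16, -20, -27]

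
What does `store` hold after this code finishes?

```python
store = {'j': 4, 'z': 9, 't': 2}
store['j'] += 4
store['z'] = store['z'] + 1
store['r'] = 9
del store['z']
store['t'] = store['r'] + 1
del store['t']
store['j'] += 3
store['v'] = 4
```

{'j': 11, 'r': 9, 'v': 4}

store['j'] = 4+4 = 8 → {'j': 8, 'z': 9, 't': 2}
store['z'] = store['z']+1 = 10 → {'j': 8, 'z': 10, 't': 2}
store['r'] = 9 → {'j': 8, 'z': 10, 't': 2, 'r': 9}
del 'z' → {'j': 8, 't': 2, 'r': 9}
store['t'] = store['r']+1 = 10 → {'j': 8, 't': 10, 'r': 9}
del 't' → {'j': 8, 'r': 9}
store['j'] = 8+3 = 11 → {'j': 11, 'r': 9}
store['v'] = 4 → {'j': 11, 'r': 9, 'v': 4}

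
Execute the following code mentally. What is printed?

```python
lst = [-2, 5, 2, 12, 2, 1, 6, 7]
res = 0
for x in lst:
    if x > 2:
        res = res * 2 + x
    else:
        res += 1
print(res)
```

139

x=-2: not >2, res = 0+1 = 1
x=5: >2, res = 1*2+5 = 7
x=2: not >2, res = 7+1 = 8
x=12: >2, res = 8*2+12 = 28
x=2: not >2, res = 28+1 = 29
x=1: not >2, res = 29+1 = 30
x=6: >2, res = 30*2+6 = 66
x=7: >2, res = 66*2+7 = 139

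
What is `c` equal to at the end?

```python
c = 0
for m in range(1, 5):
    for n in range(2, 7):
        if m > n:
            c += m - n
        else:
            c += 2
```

38

m=1,n=2: not 1>2, c = 0+2 = 2
m=1,n=3: not 1>3, c = 2+2 = 4
m=1,n=4: not 1>4, c = 4+2 = 6
m=1,n=5: not 1>5, c = 6+2 = 8
m=1,n=6: not 1>6, c = 8+2 = 10
m=2,n=2: not 2>2, c = 10+2 = 12
m=2,n=3: not 2>3, c = 12+2 = 14
m=2,n=4: not 2>4, c = 14+2 = 16
m=2,n=5: not 2>5, c = 16+2 = 18
m=2,n=6: not 2>6, c = 18+2 = 20
m=3,n=2: 3>2, c = 20+1 = 21
m=3,n=3: not 3>3, c = 21+2 = 23
m=3,n=4: not 3>4, c = 23+2 = 25
m=3,n=5: not 3>5, c = 25+2 = 27
m=3,n=6: not 3>6, c = 27+2 = 29
m=4,n=2: 4>2, c = 29+2 = 31
m=4,n=3: 4>3, c = 31+1 = 32
m=4,n=4: not 4>4, c = 32+2 = 34
m=4,n=5: not 4>5, c = 34+2 = 36
m=4,n=6: not 4>6, c = 36+2 = 38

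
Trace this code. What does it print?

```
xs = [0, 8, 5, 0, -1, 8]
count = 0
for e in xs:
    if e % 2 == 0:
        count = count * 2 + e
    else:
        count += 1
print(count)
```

e=0: even, count = 0*2+0 = 0
e=8: even, count = 0*2+8 = 8
e=5: not even, count = 8+1 = 9
e=0: even, count = 9*2+0 = 18
e=-1: not even, count = 18+1 = 19
e=8: even, count = 19*2+8 = 46

46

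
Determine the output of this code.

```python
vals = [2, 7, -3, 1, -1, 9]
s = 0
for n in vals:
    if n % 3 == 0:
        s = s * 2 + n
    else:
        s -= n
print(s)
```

n=2: not %3==0, s = 0-2 = -2
n=7: not %3==0, s = (-2)-7 = -9
n=-3: %3==0, s = (-9)*2+(-3) = -21
n=1: not %3==0, s = (-21)-1 = -22
n=-1: not %3==0, s = (-22)-(-1) = -21
n=9: %3==0, s = (-21)*2+9 = -33

-33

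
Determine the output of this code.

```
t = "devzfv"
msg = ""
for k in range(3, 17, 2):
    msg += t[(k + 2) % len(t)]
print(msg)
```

vezvezv

k=3: add t[5]='v' → 'v'
k=5: add t[1]='e' → 've'
k=7: add t[3]='z' → 'vez'
k=9: add t[5]='v' → 'vezv'
k=11: add t[1]='e' → 'vezve'
k=13: add t[3]='z' → 'vezvez'
k=15: add t[5]='v' → 'vezvezv'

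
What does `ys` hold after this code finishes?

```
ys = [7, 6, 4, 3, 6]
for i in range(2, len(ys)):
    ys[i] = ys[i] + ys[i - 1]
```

i=2: ys[2] = 4+6 = 10 → [7, 6, 10, 3, 6]
i=3: ys[3] = 3+10 = 13 → [7, 6, 10, 13, 6]
i=4: ys[4] = 6+13 = 19 → [7, 6, 10, 13, 19]

[7, 6, 10, 13, 19]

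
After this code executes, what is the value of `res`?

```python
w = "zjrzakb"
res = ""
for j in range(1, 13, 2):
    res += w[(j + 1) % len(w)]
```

'rabjzk'

j=1: add w[2]='r' → 'r'
j=3: add w[4]='a' → 'ra'
j=5: add w[6]='b' → 'rab'
j=7: add w[1]='j' → 'rabj'
j=9: add w[3]='z' → 'rabjz'
j=11: add w[5]='k' → 'rabjzk'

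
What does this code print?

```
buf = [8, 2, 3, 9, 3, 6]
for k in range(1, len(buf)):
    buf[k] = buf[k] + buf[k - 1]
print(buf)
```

k=1: buf[1] = 2+8 = 10 → [8, 10, 3, 9, 3, 6]
k=2: buf[2] = 3+10 = 13 → [8, 10, 13, 9, 3, 6]
k=3: buf[3] = 9+13 = 22 → [8, 10, 13, 22, 3, 6]
k=4: buf[4] = 3+22 = 25 → [8, 10, 13, 22, 25, 6]
k=5: buf[5] = 6+25 = 31 → [8, 10, 13, 22, 25, 31]

[8, 10, 13, 22, 25, 31]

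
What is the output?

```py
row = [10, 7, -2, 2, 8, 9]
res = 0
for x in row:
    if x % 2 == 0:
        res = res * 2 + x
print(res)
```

x=10: even, res = 0*2+10 = 10
x=7: not even
x=-2: even, res = 10*2+(-2) = 18
x=2: even, res = 18*2+2 = 38
x=8: even, res = 38*2+8 = 84
x=9: not even

84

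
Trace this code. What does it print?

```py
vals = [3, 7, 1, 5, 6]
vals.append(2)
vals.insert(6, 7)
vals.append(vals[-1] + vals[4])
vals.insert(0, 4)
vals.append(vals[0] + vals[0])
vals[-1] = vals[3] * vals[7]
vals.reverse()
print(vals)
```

[7, 13, 7, 2, 6, 5, 1, 7, 3, 4]

append 2 → [3, 7, 1, 5, 6, 2]
insert 7 at 6 → [3, 7, 1, 5, 6, 2, 7]
append vals[-1]+vals[4] = 7+6 = 13 → [3, 7, 1, 5, 6, 2, 7, 13]
insert 4 at 0 → [4, 3, 7, 1, 5, 6, 2, 7, 13]
append vals[0]+vals[0] = 4+4 = 8 → [4, 3, 7, 1, 5, 6, 2, 7, 13, 8]
vals[-1] = vals[3]*vals[7] = 1*7 = 7 → [4, 3, 7, 1, 5, 6, 2, 7, 13, 7]
reverse → [7, 13, 7, 2, 6, 5, 1, 7, 3, 4]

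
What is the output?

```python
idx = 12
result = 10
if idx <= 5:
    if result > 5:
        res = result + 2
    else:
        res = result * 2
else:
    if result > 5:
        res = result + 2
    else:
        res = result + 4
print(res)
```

idx=12, result=10
idx <= 5 is False; result > 5 is True
→ res = result + 2 = 12

12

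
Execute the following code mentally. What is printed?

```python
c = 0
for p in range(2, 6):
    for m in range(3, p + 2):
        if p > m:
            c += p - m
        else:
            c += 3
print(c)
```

25

p=2,m=3: not 2>3, c = 0+3 = 3
p=3,m=3: not 3>3, c = 3+3 = 6
p=3,m=4: not 3>4, c = 6+3 = 9
p=4,m=3: 4>3, c = 9+1 = 10
p=4,m=4: not 4>4, c = 10+3 = 13
p=4,m=5: not 4>5, c = 13+3 = 16
p=5,m=3: 5>3, c = 16+2 = 18
p=5,m=4: 5>4, c = 18+1 = 19
p=5,m=5: not 5>5, c = 19+3 = 22
p=5,m=6: not 5>6, c = 22+3 = 25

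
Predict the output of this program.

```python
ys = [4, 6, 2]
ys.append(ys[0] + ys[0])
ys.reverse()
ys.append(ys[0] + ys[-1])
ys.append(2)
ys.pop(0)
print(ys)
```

[2, 6, 4, 12, 2]

append ys[0]+ys[0] = 4+4 = 8 → [4, 6, 2, 8]
reverse → [8, 2, 6, 4]
append ys[0]+ys[-1] = 8+4 = 12 → [8, 2, 6, 4, 12]
append 2 → [8, 2, 6, 4, 12, 2]
pop(0) removes 8 → [2, 6, 4, 12, 2]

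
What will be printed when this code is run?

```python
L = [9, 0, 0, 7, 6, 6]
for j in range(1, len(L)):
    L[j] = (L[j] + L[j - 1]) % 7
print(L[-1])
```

0

j=1: L[1] = (0+9)%7 = 2 → [9, 2, 0, 7, 6, 6]
j=2: L[2] = (0+2)%7 = 2 → [9, 2, 2, 7, 6, 6]
j=3: L[3] = (7+2)%7 = 2 → [9, 2, 2, 2, 6, 6]
j=4: L[4] = (6+2)%7 = 1 → [9, 2, 2, 2, 1, 6]
j=5: L[5] = (6+1)%7 = 0 → [9, 2, 2, 2, 1, 0]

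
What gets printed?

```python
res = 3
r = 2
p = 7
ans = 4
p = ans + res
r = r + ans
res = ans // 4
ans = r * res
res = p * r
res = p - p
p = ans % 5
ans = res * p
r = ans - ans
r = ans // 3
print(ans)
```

0

p = 4+3 = 7
r = 2+4 = 6
res = 4//4 = 1
ans = 6*1 = 6
res = 7*6 = 42
res = 7-7 = 0
p = 6%5 = 1
ans = 0*1 = 0
r = 0-0 = 0
r = 0//3 = 0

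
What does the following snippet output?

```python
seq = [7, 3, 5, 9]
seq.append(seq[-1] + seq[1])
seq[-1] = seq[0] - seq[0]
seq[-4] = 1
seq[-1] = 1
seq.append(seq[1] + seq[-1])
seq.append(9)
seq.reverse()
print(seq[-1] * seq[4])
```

append seq[-1]+seq[1] = 9+3 = 12 → [7, 3, 5, 9, 12]
seq[-1] = seq[0]-seq[0] = 7-7 = 0 → [7, 3, 5, 9, 0]
seq[-4] = 1 → [7, 1, 5, 9, 0]
seq[-1] = 1 → [7, 1, 5, 9, 1]
append seq[1]+seq[-1] = 1+1 = 2 → [7, 1, 5, 9, 1, 2]
append 9 → [7, 1, 5, 9, 1, 2, 9]
reverse → [9, 2, 1, 9, 5, 1, 7]
seq[-1]*seq[4] = 7*5 = 35

35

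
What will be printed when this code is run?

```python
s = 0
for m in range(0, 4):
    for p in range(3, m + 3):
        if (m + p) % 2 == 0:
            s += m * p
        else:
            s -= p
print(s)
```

28

m=1,p=3: even sum, s = 0+3 = 3
m=2,p=3: odd sum, s = 3-3 = 0
m=2,p=4: even sum, s = 0+8 = 8
m=3,p=3: even sum, s = 8+9 = 17
m=3,p=4: odd sum, s = 17-4 = 13
m=3,p=5: even sum, s = 13+15 = 28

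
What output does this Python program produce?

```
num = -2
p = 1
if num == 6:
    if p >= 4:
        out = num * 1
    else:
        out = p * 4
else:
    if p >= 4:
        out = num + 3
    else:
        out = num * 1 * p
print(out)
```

-2

num=-2, p=1
num == 6 is False; p >= 4 is False
→ out = num * 1 * p = -2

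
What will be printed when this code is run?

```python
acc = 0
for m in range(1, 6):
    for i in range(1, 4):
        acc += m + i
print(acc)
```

75

m=1,i=1: acc = 0+2 = 2
m=1,i=2: acc = 2+3 = 5
m=1,i=3: acc = 5+4 = 9
m=2,i=1: acc = 9+3 = 12
m=2,i=2: acc = 12+4 = 16
m=2,i=3: acc = 16+5 = 21
m=3,i=1: acc = 21+4 = 25
m=3,i=2: acc = 25+5 = 30
m=3,i=3: acc = 30+6 = 36
m=4,i=1: acc = 36+5 = 41
m=4,i=2: acc = 41+6 = 47
m=4,i=3: acc = 47+7 = 54
m=5,i=1: acc = 54+6 = 60
m=5,i=2: acc = 60+7 = 67
m=5,i=3: acc = 67+8 = 75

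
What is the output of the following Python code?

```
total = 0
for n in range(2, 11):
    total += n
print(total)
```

n=2: total = 0+2 = 2
n=3: total = 2+3 = 5
n=4: total = 5+4 = 9
n=5: total = 9+5 = 14
n=6: total = 14+6 = 20
n=7: total = 20+7 = 27
n=8: total = 27+8 = 35
n=9: total = 35+9 = 44
n=10: total = 44+10 = 54

54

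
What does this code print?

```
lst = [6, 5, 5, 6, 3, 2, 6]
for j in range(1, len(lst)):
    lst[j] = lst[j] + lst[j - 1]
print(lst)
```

j=1: lst[1] = 5+6 = 11 → [6, 11, 5, 6, 3, 2, 6]
j=2: lst[2] = 5+11 = 16 → [6, 11, 16, 6, 3, 2, 6]
j=3: lst[3] = 6+16 = 22 → [6, 11, 16, 22, 3, 2, 6]
j=4: lst[4] = 3+22 = 25 → [6, 11, 16, 22, 25, 2, 6]
j=5: lst[5] = 2+25 = 27 → [6, 11, 16, 22, 25, 27, 6]
j=6: lst[6] = 6+27 = 33 → [6, 11, 16, 22, 25, 27, 33]

[6, 11, 16, 22, 25, 27, 33]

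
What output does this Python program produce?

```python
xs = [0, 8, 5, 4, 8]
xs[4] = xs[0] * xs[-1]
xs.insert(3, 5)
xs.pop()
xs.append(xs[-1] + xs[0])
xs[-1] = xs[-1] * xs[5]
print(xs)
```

[0, 8, 5, 5, 4, 16]

xs[4] = xs[0]*xs[-1] = 0*8 = 0 → [0, 8, 5, 4, 0]
insert 5 at 3 → [0, 8, 5, 5, 4, 0]
pop() removes 0 → [0, 8, 5, 5, 4]
append xs[-1]+xs[0] = 4+0 = 4 → [0, 8, 5, 5, 4, 4]
xs[-1] = xs[-1]*xs[5] = 4*4 = 16 → [0, 8, 5, 5, 4, 16]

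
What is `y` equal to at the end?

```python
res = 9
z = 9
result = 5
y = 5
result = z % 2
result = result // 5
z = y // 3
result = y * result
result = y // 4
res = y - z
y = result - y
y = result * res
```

4

result = 9%2 = 1
result = 1//5 = 0
z = 5//3 = 1
result = 5*0 = 0
result = 5//4 = 1
res = 5-1 = 4
y = 1-5 = -4
y = 1*4 = 4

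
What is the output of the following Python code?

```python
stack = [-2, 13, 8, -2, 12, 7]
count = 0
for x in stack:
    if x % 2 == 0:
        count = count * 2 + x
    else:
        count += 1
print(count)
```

33

x=-2: even, count = 0*2+(-2) = -2
x=13: not even, count = (-2)+1 = -1
x=8: even, count = (-1)*2+8 = 6
x=-2: even, count = 6*2+(-2) = 10
x=12: even, count = 10*2+12 = 32
x=7: not even, count = 32+1 = 33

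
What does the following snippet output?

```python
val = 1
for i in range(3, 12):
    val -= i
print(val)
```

i=3: val = 1-3 = -2
i=4: val = (-2)-4 = -6
i=5: val = (-6)-5 = -11
i=6: val = (-11)-6 = -17
i=7: val = (-17)-7 = -24
i=8: val = (-24)-8 = -32
i=9: val = (-32)-9 = -41
i=10: val = (-41)-10 = -51
i=11: val = (-51)-11 = -62

-62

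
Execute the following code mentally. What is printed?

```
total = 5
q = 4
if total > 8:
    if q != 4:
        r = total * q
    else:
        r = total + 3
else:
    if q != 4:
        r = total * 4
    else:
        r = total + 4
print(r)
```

9

total=5, q=4
total > 8 is False; q != 4 is False
→ r = total + 4 = 9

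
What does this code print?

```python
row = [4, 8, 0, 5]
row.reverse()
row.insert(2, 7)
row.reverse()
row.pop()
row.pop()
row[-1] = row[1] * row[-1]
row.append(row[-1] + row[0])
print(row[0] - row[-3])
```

-4

reverse → [5, 0, 8, 4]
insert 7 at 2 → [5, 0, 7, 8, 4]
reverse → [4, 8, 7, 0, 5]
pop() removes 5 → [4, 8, 7, 0]
pop() removes 0 → [4, 8, 7]
row[-1] = row[1]*row[-1] = 8*7 = 56 → [4, 8, 56]
append row[-1]+row[0] = 56+4 = 60 → [4, 8, 56, 60]
row[0]-row[-3] = 4-8 = -4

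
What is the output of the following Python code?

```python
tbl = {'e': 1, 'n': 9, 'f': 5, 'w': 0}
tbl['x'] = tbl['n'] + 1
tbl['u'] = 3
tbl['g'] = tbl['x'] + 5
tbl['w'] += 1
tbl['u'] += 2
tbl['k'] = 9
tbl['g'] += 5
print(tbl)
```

tbl['x'] = tbl['n']+1 = 10 → {'e': 1, 'n': 9, 'f': 5, 'w': 0, 'x': 10}
tbl['u'] = 3 → {'e': 1, 'n': 9, 'f': 5, 'w': 0, 'x': 10, 'u': 3}
tbl['g'] = tbl['x']+5 = 15 → {'e': 1, 'n': 9, 'f': 5, 'w': 0, 'x': 10, 'u': 3, 'g': 15}
tbl['w'] = 0+1 = 1 → {'e': 1, 'n': 9, 'f': 5, 'w': 1, 'x': 10, 'u': 3, 'g': 15}
tbl['u'] = 3+2 = 5 → {'e': 1, 'n': 9, 'f': 5, 'w': 1, 'x': 10, 'u': 5, 'g': 15}
tbl['k'] = 9 → {'e': 1, 'n': 9, 'f': 5, 'w': 1, 'x': 10, 'u': 5, 'g': 15, 'k': 9}
tbl['g'] = 15+5 = 20 → {'e': 1, 'n': 9, 'f': 5, 'w': 1, 'x': 10, 'u': 5, 'g': 20, 'k': 9}

{'e': 1, 'n': 9, 'f': 5, 'w': 1, 'x': 10, 'u': 5, 'g': 20, 'k': 9}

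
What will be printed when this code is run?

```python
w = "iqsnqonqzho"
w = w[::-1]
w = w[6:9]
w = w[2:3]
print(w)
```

s

reverse → 'ohzqnoqnsqi'
slice [6:9] → 'qns'
slice [2:3] → 's'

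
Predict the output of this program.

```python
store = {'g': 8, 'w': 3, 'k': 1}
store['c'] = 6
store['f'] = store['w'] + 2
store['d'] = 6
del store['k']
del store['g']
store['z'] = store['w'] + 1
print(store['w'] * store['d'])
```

18

store['c'] = 6 → {'g': 8, 'w': 3, 'k': 1, 'c': 6}
store['f'] = store['w']+2 = 5 → {'g': 8, 'w': 3, 'k': 1, 'c': 6, 'f': 5}
store['d'] = 6 → {'g': 8, 'w': 3, 'k': 1, 'c': 6, 'f': 5, 'd': 6}
del 'k' → {'g': 8, 'w': 3, 'c': 6, 'f': 5, 'd': 6}
del 'g' → {'w': 3, 'c': 6, 'f': 5, 'd': 6}
store['z'] = store['w']+1 = 4 → {'w': 3, 'c': 6, 'f': 5, 'd': 6, 'z': 4}
store['w']*store['d'] = 3*6 = 18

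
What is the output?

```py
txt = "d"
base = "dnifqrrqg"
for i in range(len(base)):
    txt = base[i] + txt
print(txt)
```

i=0: prepend 'd' → 'dd'
i=1: prepend 'n' → 'ndd'
i=2: prepend 'i' → 'indd'
i=3: prepend 'f' → 'findd'
i=4: prepend 'q' → 'qfindd'
i=5: prepend 'r' → 'rqfindd'
i=6: prepend 'r' → 'rrqfindd'
i=7: prepend 'q' → 'qrrqfindd'
i=8: prepend 'g' → 'gqrrqfindd'

gqrrqfindd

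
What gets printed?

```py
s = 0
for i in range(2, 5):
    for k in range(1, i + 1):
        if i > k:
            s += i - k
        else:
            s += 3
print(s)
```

i=2,k=1: 2>1, s = 0+1 = 1
i=2,k=2: not 2>2, s = 1+3 = 4
i=3,k=1: 3>1, s = 4+2 = 6
i=3,k=2: 3>2, s = 6+1 = 7
i=3,k=3: not 3>3, s = 7+3 = 10
i=4,k=1: 4>1, s = 10+3 = 13
i=4,k=2: 4>2, s = 13+2 = 15
i=4,k=3: 4>3, s = 15+1 = 16
i=4,k=4: not 4>4, s = 16+3 = 19

19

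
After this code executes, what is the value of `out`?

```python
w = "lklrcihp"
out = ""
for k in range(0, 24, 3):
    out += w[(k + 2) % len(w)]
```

'lilrhkcp'

k=0: add w[2]='l' → 'l'
k=3: add w[5]='i' → 'li'
k=6: add w[0]='l' → 'lil'
k=9: add w[3]='r' → 'lilr'
k=12: add w[6]='h' → 'lilrh'
k=15: add w[1]='k' → 'lilrhk'
k=18: add w[4]='c' → 'lilrhkc'
k=21: add w[7]='p' → 'lilrhkcp'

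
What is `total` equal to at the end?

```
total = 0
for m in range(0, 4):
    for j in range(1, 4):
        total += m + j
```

m=0,j=1: total = 0+1 = 1
m=0,j=2: total = 1+2 = 3
m=0,j=3: total = 3+3 = 6
m=1,j=1: total = 6+2 = 8
m=1,j=2: total = 8+3 = 11
m=1,j=3: total = 11+4 = 15
m=2,j=1: total = 15+3 = 18
m=2,j=2: total = 18+4 = 22
m=2,j=3: total = 22+5 = 27
m=3,j=1: total = 27+4 = 31
m=3,j=2: total = 31+5 = 36
m=3,j=3: total = 36+6 = 42

42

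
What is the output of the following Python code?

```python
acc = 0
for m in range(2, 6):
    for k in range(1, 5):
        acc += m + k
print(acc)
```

m=2,k=1: acc = 0+3 = 3
m=2,k=2: acc = 3+4 = 7
m=2,k=3: acc = 7+5 = 12
m=2,k=4: acc = 12+6 = 18
m=3,k=1: acc = 18+4 = 22
m=3,k=2: acc = 22+5 = 27
m=3,k=3: acc = 27+6 = 33
m=3,k=4: acc = 33+7 = 40
m=4,k=1: acc = 40+5 = 45
m=4,k=2: acc = 45+6 = 51
m=4,k=3: acc = 51+7 = 58
m=4,k=4: acc = 58+8 = 66
m=5,k=1: acc = 66+6 = 72
m=5,k=2: acc = 72+7 = 79
m=5,k=3: acc = 79+8 = 87
m=5,k=4: acc = 87+9 = 96

96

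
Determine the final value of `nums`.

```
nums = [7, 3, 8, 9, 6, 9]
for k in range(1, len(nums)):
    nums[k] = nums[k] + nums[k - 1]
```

k=1: nums[1] = 3+7 = 10 → [7, 10, 8, 9, 6, 9]
k=2: nums[2] = 8+10 = 18 → [7, 10, 18, 9, 6, 9]
k=3: nums[3] = 9+18 = 27 → [7, 10, 18, 27, 6, 9]
k=4: nums[4] = 6+27 = 33 → [7, 10, 18, 27, 33, 9]
k=5: nums[5] = 9+33 = 42 → [7, 10, 18, 27, 33, 42]

[7, 10, 18, 27, 33, 42]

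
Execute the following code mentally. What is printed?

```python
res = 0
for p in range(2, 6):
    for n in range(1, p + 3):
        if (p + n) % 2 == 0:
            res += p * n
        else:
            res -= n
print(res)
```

p=2,n=1: odd sum, res = 0-1 = -1
p=2,n=2: even sum, res = (-1)+4 = 3
p=2,n=3: odd sum, res = 3-3 = 0
p=2,n=4: even sum, res = 0+8 = 8
p=3,n=1: even sum, res = 8+3 = 11
p=3,n=2: odd sum, res = 11-2 = 9
p=3,n=3: even sum, res = 9+9 = 18
p=3,n=4: odd sum, res = 18-4 = 14
p=3,n=5: even sum, res = 14+15 = 29
p=4,n=1: odd sum, res = 29-1 = 28
p=4,n=2: even sum, res = 28+8 = 36
p=4,n=3: odd sum, res = 36-3 = 33
p=4,n=4: even sum, res = 33+16 = 49
p=4,n=5: odd sum, res = 49-5 = 44
p=4,n=6: even sum, res = 44+24 = 68
p=5,n=1: even sum, res = 68+5 = 73
p=5,n=2: odd sum, res = 73-2 = 71
p=5,n=3: even sum, res = 71+15 = 86
p=5,n=4: odd sum, res = 86-4 = 82
p=5,n=5: even sum, res = 82+25 = 107
p=5,n=6: odd sum, res = 107-6 = 101
p=5,n=7: even sum, res = 101+35 = 136

136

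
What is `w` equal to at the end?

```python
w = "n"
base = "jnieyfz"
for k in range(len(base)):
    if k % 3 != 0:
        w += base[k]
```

'nniyf'

k=0: skip
k=1: add 'n' → 'nn'
k=2: add 'i' → 'nni'
k=3: skip
k=4: add 'y' → 'nniy'
k=5: add 'f' → 'nniyf'
k=6: skip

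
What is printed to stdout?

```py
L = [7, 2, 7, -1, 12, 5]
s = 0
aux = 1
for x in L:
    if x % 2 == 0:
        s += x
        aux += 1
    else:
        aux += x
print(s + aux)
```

35

x=7: not even; aux=8
x=2: even, s = 0+2 = 2; aux=9
x=7: not even; aux=16
x=-1: not even; aux=15
x=12: even, s = 2+12 = 14; aux=16
x=5: not even; aux=21
s+aux = 14+21 = 35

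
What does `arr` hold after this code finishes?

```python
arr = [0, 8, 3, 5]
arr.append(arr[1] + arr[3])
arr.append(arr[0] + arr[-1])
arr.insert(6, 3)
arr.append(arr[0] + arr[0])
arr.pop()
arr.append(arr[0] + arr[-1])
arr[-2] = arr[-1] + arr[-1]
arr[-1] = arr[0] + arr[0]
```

append arr[1]+arr[3] = 8+5 = 13 → [0, 8, 3, 5, 13]
append arr[0]+arr[-1] = 0+13 = 13 → [0, 8, 3, 5, 13, 13]
insert 3 at 6 → [0, 8, 3, 5, 13, 13, 3]
append arr[0]+arr[0] = 0+0 = 0 → [0, 8, 3, 5, 13, 13, 3, 0]
pop() removes 0 → [0, 8, 3, 5, 13, 13, 3]
append arr[0]+arr[-1] = 0+3 = 3 → [0, 8, 3, 5, 13, 13, 3, 3]
arr[-2] = arr[-1]+arr[-1] = 3+3 = 6 → [0, 8, 3, 5, 13, 13, 6, 3]
arr[-1] = arr[0]+arr[0] = 0+0 = 0 → [0, 8, 3, 5, 13, 13, 6, 0]

[0, 8, 3, 5, 13, 13, 6, 0]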